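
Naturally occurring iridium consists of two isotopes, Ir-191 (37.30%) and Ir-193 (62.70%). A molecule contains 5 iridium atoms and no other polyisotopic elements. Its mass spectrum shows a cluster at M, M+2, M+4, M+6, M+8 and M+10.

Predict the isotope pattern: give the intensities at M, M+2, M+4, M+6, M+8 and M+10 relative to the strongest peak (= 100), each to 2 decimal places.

2.11 : 17.70 : 59.49 : 100.00 : 84.05 : 28.26

Each Ir atom is independently Ir-191 (p = 0.3730) or Ir-193 (q = 0.6270); the cluster is the binomial expansion (p + q)^5.
P(M) = 0.3730^5 = 0.007220
P(M+2) = 5 × 0.3730^4 × 0.6270^1 = 0.060684
P(M+4) = 10 × 0.3730^3 × 0.6270^2 = 0.204015
P(M+6) = 10 × 0.3730^2 × 0.6270^3 = 0.342942
P(M+8) = 5 × 0.3730^1 × 0.6270^4 = 0.288237
P(M+10) = 0.6270^5 = 0.096903
The M+6 peak is largest (0.342942); scaling to 100 gives 2.11 : 17.70 : 59.49 : 100.00 : 84.05 : 28.26.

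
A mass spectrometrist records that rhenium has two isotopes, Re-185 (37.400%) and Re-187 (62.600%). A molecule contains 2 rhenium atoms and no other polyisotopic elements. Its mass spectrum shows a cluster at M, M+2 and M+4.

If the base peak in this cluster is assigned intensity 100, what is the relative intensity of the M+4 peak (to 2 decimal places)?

83.69

Binomial terms of (0.37400 + 0.62600)^2: M 0.1399, M+2 0.4682, M+4 0.3919 → M+2 is the base peak.
P(M+2) = C(2,1) × 0.37400^1 × 0.62600^1 = 2 × 0.3740 × 0.6260 = 0.468248 (base)
P(M+4) = C(2,2) × 0.37400^0 × 0.62600^2 = 1 × 1.0000 × 0.391876 = 0.391876
Relative intensity = 0.391876 / 0.468248 × 100 = 83.69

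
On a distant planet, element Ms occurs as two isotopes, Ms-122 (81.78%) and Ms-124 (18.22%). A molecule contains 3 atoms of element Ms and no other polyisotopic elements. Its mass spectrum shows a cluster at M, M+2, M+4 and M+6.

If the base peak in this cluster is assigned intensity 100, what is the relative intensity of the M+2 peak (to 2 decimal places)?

66.84

Binomial terms of (0.8178 + 0.1822)^3: M 0.5469, M+2 0.3656, M+4 0.0814, M+6 0.0060 → M is the base peak.
P(M) = C(3,0) × 0.8178^3 × 0.1822^0 = 1 × 0.54694206 × 1.0000 = 0.546942 (base)
P(M+2) = C(3,1) × 0.8178^2 × 0.1822^1 = 3 × 0.66879684 × 0.1822 = 0.365564
Relative intensity = 0.365564 / 0.546942 × 100 = 66.84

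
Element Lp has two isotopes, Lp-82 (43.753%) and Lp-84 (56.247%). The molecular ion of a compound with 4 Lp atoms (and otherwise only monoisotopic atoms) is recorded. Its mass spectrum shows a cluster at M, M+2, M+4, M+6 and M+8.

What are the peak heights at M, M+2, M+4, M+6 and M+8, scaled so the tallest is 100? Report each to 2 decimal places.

The 4 Lp atoms are independent, so intensities follow the terms of (0.43753 + 0.56247)^4.
P(M) = 0.43753^4 = 0.036646
P(M+2) = 4 × 0.43753^3 × 0.56247^1 = 0.188444
P(M+4) = 6 × 0.43753^2 × 0.56247^2 = 0.363384
P(M+6) = 4 × 0.43753^1 × 0.56247^3 = 0.311434
P(M+8) = 0.56247^4 = 0.100092
The M+4 peak is largest (0.363384); scaling to 100 gives 10.08 : 51.86 : 100.00 : 85.70 : 27.54.

10.08 : 51.86 : 100.00 : 85.70 : 27.54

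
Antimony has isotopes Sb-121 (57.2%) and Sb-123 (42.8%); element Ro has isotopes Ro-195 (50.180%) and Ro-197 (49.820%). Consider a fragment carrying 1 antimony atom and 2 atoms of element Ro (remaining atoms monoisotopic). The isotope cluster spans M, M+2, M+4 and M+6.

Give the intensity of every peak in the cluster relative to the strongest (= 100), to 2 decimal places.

Antimony pattern (n=1): 0.5720 : 0.4280
Element Ro pattern (n=2): 0.25180324 : 0.49999352 : 0.24820324
Convolve the two distributions (both contribute in 2-u steps):
  M: 0.5720×0.25180324 = 0.144031
  M+2: 0.5720×0.49999352 + 0.4280×0.25180324 = 0.393768
  M+4: 0.5720×0.24820324 + 0.4280×0.49999352 = 0.355969
  M+6: 0.4280×0.24820324 = 0.106231
Scale to base peak (0.393768) = 100: 36.58 : 100.00 : 90.40 : 26.98

36.58 : 100.00 : 90.40 : 26.98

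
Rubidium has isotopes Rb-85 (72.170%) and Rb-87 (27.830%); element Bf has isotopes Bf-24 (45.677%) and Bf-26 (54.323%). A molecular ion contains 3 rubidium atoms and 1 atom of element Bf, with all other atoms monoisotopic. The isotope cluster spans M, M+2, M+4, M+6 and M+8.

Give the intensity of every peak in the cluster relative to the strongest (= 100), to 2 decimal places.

Rubidium pattern (n=3): 0.37589809 : 0.43485841 : 0.16768892 : 0.02155458
Element Bf pattern (n=1): 0.45677 : 0.54323
Convolve the two distributions (both contribute in 2-u steps):
  M: 0.37589809×0.45677 = 0.171699
  M+2: 0.37589809×0.54323 + 0.43485841×0.45677 = 0.402829
  M+4: 0.43485841×0.54323 + 0.16768892×0.45677 = 0.312823
  M+6: 0.16768892×0.54323 + 0.02155458×0.45677 = 0.100939
  M+8: 0.02155458×0.54323 = 0.011709
Scale to base peak (0.402829) = 100: 42.62 : 100.00 : 77.66 : 25.06 : 2.91

42.62 : 100.00 : 77.66 : 25.06 : 2.91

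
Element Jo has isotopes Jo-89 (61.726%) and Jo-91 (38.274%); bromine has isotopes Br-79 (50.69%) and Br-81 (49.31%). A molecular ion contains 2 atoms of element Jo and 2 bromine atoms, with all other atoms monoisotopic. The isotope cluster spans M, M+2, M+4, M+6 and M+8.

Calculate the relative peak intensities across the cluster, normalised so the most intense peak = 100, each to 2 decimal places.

Element Jo pattern (n=2): 0.38100991 : 0.47250018 : 0.14648991
Bromine pattern (n=2): 0.25694761 : 0.49990478 : 0.24314761
Convolve the two distributions (both contribute in 2-u steps):
  M: 0.38100991×0.25694761 = 0.097900
  M+2: 0.38100991×0.49990478 + 0.47250018×0.25694761 = 0.311876
  M+4: 0.38100991×0.24314761 + 0.47250018×0.49990478 + 0.14648991×0.25694761 = 0.366487
  M+6: 0.47250018×0.24314761 + 0.14648991×0.49990478 = 0.188118
  M+8: 0.14648991×0.24314761 = 0.035619
Scale to base peak (0.366487) = 100: 26.71 : 85.10 : 100.00 : 51.33 : 9.72

26.71 : 85.10 : 100.00 : 51.33 : 9.72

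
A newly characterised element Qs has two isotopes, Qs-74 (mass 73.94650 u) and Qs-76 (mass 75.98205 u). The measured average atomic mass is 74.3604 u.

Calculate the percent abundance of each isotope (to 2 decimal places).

Qs-74: 79.67%, Qs-76: 20.33%

Let x be the fractional abundance of Qs-74; then Qs-76 has abundance 1 − x.
73.94650·x + 75.98205·(1 − x) = 74.3604
(73.94650 − 75.98205)·x = 74.3604 − 75.98205
x = -1.62165 / -2.03555 = 0.79666 → 79.67% Qs-74, 20.33% Qs-76.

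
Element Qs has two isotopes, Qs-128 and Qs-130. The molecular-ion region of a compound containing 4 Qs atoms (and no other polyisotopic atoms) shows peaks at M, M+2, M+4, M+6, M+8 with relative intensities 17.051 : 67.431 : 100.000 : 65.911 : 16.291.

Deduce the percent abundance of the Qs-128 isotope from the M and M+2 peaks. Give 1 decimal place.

Let p = fractional abundance of Qs-128. I(M+2)/I(M) = [C(4,1)·p^3·(1−p)] / p^4 = 4·(1−p)/p = 67.431/17.051 = 3.9547
(1−p)/p = 3.9547/4 = 0.9887  ⇒  p = 1/(1 + 0.9887) = 0.5028
Qs-128: 50.3%, Qs-130: 49.7%.

50.3%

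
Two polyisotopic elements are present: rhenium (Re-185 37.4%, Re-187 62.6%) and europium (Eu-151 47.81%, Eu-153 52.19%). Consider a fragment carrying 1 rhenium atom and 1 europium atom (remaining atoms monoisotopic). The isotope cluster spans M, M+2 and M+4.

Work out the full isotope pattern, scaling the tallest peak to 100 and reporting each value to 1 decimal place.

Rhenium pattern (n=1): 0.3740 : 0.6260
Europium pattern (n=1): 0.4781 : 0.5219
Convolve the two distributions (both contribute in 2-u steps):
  M: 0.3740×0.4781 = 0.178809
  M+2: 0.3740×0.5219 + 0.6260×0.4781 = 0.494481
  M+4: 0.6260×0.5219 = 0.326709
Scale to base peak (0.494481) = 100: 36.2 : 100.0 : 66.1

36.2 : 100.0 : 66.1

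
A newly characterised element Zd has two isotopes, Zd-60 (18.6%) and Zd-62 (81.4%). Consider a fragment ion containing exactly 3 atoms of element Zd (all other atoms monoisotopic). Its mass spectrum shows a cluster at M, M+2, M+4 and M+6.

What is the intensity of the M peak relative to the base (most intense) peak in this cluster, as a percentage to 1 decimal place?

1.2%

(0.186 + 0.814)^3 gives M 0.0064, M+2 0.0845, M+4 0.3697, M+6 0.5394; the largest is M+6.
P(M+6) = C(3,3) × 0.186^0 × 0.814^3 = 1 × 1.0000 × 0.53935314 = 0.539353 (base)
P(M) = C(3,0) × 0.186^3 × 0.814^0 = 1 × 0.00643486 × 1.0000 = 0.006435
Relative intensity = 0.006435 / 0.539353 × 100 = 1.2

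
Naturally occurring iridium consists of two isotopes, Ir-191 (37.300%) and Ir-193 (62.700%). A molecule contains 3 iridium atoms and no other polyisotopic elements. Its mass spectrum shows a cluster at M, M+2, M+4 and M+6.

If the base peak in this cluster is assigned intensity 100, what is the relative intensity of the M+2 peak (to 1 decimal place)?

59.5

Binomial terms of (0.37300 + 0.62700)^3: M 0.0519, M+2 0.2617, M+4 0.4399, M+6 0.2465 → M+4 is the base peak.
P(M+4) = C(3,2) × 0.37300^1 × 0.62700^2 = 3 × 0.3730 × 0.393129 = 0.439911 (base)
P(M+2) = C(3,1) × 0.37300^2 × 0.62700^1 = 3 × 0.139129 × 0.6270 = 0.261702
Relative intensity = 0.261702 / 0.439911 × 100 = 59.5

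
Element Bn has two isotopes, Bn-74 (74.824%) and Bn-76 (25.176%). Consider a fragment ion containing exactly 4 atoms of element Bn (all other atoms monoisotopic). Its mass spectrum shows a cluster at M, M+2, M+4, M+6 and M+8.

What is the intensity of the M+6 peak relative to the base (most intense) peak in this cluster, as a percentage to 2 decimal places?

11.32%

Binomial terms of (0.74824 + 0.25176)^4: M 0.3134, M+2 0.4219, M+4 0.2129, M+6 0.0478, M+8 0.0040 → M+2 is the base peak.
P(M+2) = C(4,1) × 0.74824^3 × 0.25176^1 = 4 × 0.41891196 × 0.25176 = 0.421861 (base)
P(M+6) = C(4,3) × 0.74824^1 × 0.25176^3 = 4 × 0.74824 × 0.01595733 = 0.047760
Relative intensity = 0.047760 / 0.421861 × 100 = 11.32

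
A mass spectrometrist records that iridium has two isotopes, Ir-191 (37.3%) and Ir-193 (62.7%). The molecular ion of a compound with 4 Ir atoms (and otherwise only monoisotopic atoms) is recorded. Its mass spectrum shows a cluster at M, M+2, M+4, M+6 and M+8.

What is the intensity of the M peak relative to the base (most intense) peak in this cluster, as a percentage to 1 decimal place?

Binomial terms of (0.373 + 0.627)^4: M 0.0194, M+2 0.1302, M+4 0.3282, M+6 0.3678, M+8 0.1546 → M+6 is the base peak.
P(M+6) = C(4,3) × 0.373^1 × 0.627^3 = 4 × 0.3730 × 0.24649188 = 0.367766 (base)
P(M) = C(4,0) × 0.373^4 × 0.627^0 = 1 × 0.01935688 × 1.0000 = 0.019357
Relative intensity = 0.019357 / 0.367766 × 100 = 5.3

5.3%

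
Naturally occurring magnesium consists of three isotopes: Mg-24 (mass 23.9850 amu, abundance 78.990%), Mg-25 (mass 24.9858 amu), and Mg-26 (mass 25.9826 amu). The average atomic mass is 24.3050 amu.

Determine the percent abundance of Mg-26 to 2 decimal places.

The remaining 21.010% is split between Mg-25 (fraction x) and Mg-26 (fraction 0.21010 − x).
Substituting: 24.9858x + 25.9826(0.21010 − x) = 5.3592485
(24.9858 − 25.9826)x = -0.09969576  ⇒  x = 0.10002, y = 0.11008
Mg-25: 10.00%, Mg-26: 11.01%.

11.01%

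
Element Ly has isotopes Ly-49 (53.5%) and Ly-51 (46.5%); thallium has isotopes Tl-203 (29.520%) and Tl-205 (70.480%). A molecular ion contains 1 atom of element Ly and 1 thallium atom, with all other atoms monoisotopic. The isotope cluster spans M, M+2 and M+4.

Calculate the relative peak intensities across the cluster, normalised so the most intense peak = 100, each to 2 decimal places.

Element Ly pattern (n=1): 0.5350 : 0.4650
Thallium pattern (n=1): 0.2952 : 0.7048
Convolve the two distributions (both contribute in 2-u steps):
  M: 0.5350×0.2952 = 0.157932
  M+2: 0.5350×0.7048 + 0.4650×0.2952 = 0.514336
  M+4: 0.4650×0.7048 = 0.327732
Scale to base peak (0.514336) = 100: 30.71 : 100.00 : 63.72

30.71 : 100.00 : 63.72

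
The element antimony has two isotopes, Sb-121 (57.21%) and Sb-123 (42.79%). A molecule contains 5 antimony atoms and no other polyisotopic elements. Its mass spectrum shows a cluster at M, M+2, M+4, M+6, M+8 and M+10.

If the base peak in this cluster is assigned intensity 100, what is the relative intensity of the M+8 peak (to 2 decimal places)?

Term probabilities: M 0.0613, M+2 0.2292, M+4 0.3428, M+6 0.2564, M+8 0.0959, M+10 0.0143. Base peak = M+4.
P(M+4) = C(5,2) × 0.5721^3 × 0.4279^2 = 10 × 0.18724742 × 0.18309841 = 0.342847 (base)
P(M+8) = C(5,4) × 0.5721^1 × 0.4279^4 = 5 × 0.5721 × 0.03352503 = 0.095898
Relative intensity = 0.095898 / 0.342847 × 100 = 27.97

27.97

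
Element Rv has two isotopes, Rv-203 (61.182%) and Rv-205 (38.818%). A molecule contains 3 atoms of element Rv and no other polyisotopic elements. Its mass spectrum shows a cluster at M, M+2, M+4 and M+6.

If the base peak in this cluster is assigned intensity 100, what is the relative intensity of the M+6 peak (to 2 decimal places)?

Term probabilities: M 0.2290, M+2 0.4359, M+4 0.2766, M+6 0.0585. Base peak = M+2.
P(M+2) = C(3,1) × 0.61182^2 × 0.38818^1 = 3 × 0.37432371 × 0.38818 = 0.435915 (base)
P(M+6) = C(3,3) × 0.61182^0 × 0.38818^3 = 1 × 1.0000 × 0.0584924 = 0.058492
Relative intensity = 0.058492 / 0.435915 × 100 = 13.42

13.42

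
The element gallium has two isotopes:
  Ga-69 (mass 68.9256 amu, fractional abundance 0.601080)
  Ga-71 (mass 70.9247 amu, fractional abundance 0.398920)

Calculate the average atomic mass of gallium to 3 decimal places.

The abundance-weighted mean is 0.601080 × 68.9256 + 0.398920 × 70.9247
= 41.42980 + 28.29328 = 69.72308 amu

69.723 amu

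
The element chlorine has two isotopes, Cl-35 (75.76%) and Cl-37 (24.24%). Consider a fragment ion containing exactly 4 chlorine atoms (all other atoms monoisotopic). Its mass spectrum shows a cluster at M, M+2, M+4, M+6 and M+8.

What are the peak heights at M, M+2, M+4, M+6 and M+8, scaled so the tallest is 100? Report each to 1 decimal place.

The 4 Cl atoms are independent, so intensities follow the terms of (0.7576 + 0.2424)^4.
P(M) = 0.7576^4 = 0.329428
P(M+2) = 4 × 0.7576^3 × 0.2424^1 = 0.421612
P(M+4) = 6 × 0.7576^2 × 0.2424^2 = 0.202347
P(M+6) = 4 × 0.7576^1 × 0.2424^3 = 0.043162
P(M+8) = 0.2424^4 = 0.003452
The M+2 peak is largest (0.421612); scaling to 100 gives 78.1 : 100.0 : 48.0 : 10.2 : 0.8.

78.1 : 100.0 : 48.0 : 10.2 : 0.8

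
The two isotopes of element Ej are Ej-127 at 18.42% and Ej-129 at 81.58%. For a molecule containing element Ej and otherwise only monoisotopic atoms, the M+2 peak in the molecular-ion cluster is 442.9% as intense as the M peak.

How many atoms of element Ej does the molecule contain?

1

With n Ej atoms, P(M+2)/P(M) = C(n,1)·p^(n−1)q / p^n = n·q/p = n · 0.8158/0.1842.
n = 4.429 × 0.1842/0.8158 = 1.00 ≈ 1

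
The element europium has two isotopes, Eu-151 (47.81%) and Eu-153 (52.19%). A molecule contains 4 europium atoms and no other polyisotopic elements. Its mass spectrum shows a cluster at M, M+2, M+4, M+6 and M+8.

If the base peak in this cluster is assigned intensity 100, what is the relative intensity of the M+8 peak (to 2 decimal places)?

Term probabilities: M 0.0522, M+2 0.2281, M+4 0.3736, M+6 0.2719, M+8 0.0742. Base peak = M+4.
P(M+4) = C(4,2) × 0.4781^2 × 0.5219^2 = 6 × 0.22857961 × 0.27237961 = 0.373563 (base)
P(M+8) = C(4,4) × 0.4781^0 × 0.5219^4 = 1 × 1.0000 × 0.07419065 = 0.074191
Relative intensity = 0.074191 / 0.373563 × 100 = 19.86

19.86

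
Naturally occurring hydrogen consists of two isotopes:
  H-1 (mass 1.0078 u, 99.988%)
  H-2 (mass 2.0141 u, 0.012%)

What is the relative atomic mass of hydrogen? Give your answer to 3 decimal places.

Weight each isotope mass by its fractional abundance: 0.99988 × 1.0078 + 0.00012 × 2.0141
= 1.00768 + 0.00024 = 1.00792 u

1.008 u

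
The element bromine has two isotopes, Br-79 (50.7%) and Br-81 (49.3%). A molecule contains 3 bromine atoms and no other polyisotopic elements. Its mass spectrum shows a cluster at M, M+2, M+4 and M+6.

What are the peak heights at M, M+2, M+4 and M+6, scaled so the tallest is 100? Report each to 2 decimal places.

The 3 Br atoms are independent, so intensities follow the terms of (0.507 + 0.493)^3.
P(M) = 0.507^3 = 0.130324
P(M+2) = 3 × 0.507^2 × 0.493^1 = 0.380175
P(M+4) = 3 × 0.507^1 × 0.493^2 = 0.369678
P(M+6) = 0.493^3 = 0.119823
The M+2 peak is largest (0.380175); scaling to 100 gives 34.28 : 100.00 : 97.24 : 31.52.

34.28 : 100.00 : 97.24 : 31.52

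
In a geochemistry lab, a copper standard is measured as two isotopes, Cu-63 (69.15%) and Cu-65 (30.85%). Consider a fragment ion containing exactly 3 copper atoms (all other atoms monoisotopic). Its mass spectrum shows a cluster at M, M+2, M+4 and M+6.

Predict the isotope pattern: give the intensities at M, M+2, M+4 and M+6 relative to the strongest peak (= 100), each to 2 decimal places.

Each Cu atom is independently Cu-63 (p = 0.6915) or Cu-65 (q = 0.3085); the cluster is the binomial expansion (p + q)^3.
P(M) = 0.6915^3 = 0.330656
P(M+2) = 3 × 0.6915^2 × 0.3085^1 = 0.442548
P(M+4) = 3 × 0.6915^1 × 0.3085^2 = 0.197435
P(M+6) = 0.3085^3 = 0.029361
The M+2 peak is largest (0.442548); scaling to 100 gives 74.72 : 100.00 : 44.61 : 6.63.

74.72 : 100.00 : 44.61 : 6.63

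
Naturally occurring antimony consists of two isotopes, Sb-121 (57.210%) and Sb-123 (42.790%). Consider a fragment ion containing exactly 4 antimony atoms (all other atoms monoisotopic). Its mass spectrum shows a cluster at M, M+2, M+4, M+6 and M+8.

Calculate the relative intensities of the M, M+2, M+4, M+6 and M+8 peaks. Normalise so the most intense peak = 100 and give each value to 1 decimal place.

Each Sb atom is independently Sb-121 (p = 0.57210) or Sb-123 (q = 0.42790); the cluster is the binomial expansion (p + q)^4.
P(M) = 0.57210^4 = 0.107124
P(M+2) = 4 × 0.57210^3 × 0.42790^1 = 0.320493
P(M+4) = 6 × 0.57210^2 × 0.42790^2 = 0.359567
P(M+6) = 4 × 0.57210^1 × 0.42790^3 = 0.179291
P(M+8) = 0.42790^4 = 0.033525
The M+4 peak is largest (0.359567); scaling to 100 gives 29.8 : 89.1 : 100.0 : 49.9 : 9.3.

29.8 : 89.1 : 100.0 : 49.9 : 9.3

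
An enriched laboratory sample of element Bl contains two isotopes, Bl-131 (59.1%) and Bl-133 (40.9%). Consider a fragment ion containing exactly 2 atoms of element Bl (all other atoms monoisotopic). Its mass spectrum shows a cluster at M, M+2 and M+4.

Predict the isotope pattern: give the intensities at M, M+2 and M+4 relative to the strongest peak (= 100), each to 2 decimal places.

72.25 : 100.00 : 34.60

Each Bl atom is independently Bl-131 (p = 0.591) or Bl-133 (q = 0.409); the cluster is the binomial expansion (p + q)^2.
P(M) = 0.591^2 = 0.349281
P(M+2) = 2 × 0.591^1 × 0.409^1 = 0.483438
P(M+4) = 0.409^2 = 0.167281
The M+2 peak is largest (0.483438); scaling to 100 gives 72.25 : 100.00 : 34.60.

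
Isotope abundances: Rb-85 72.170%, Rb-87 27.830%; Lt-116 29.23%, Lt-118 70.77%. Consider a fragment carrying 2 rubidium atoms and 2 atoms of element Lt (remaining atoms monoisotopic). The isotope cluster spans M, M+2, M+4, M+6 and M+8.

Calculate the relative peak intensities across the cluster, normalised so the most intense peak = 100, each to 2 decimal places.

10.26 : 57.60 : 100.00 : 53.78 : 8.94

Rubidium pattern (n=2): 0.52085089 : 0.40169822 : 0.07745089
Element Lt pattern (n=2): 0.08543929 : 0.41372142 : 0.50083929
Convolve the two distributions (both contribute in 2-u steps):
  M: 0.52085089×0.08543929 = 0.044501
  M+2: 0.52085089×0.41372142 + 0.40169822×0.08543929 = 0.249808
  M+4: 0.52085089×0.50083929 + 0.40169822×0.41372142 + 0.07745089×0.08543929 = 0.433671
  M+6: 0.40169822×0.50083929 + 0.07745089×0.41372142 = 0.233229
  M+8: 0.07745089×0.50083929 = 0.038790
Scale to base peak (0.433671) = 100: 10.26 : 57.60 : 100.00 : 53.78 : 8.94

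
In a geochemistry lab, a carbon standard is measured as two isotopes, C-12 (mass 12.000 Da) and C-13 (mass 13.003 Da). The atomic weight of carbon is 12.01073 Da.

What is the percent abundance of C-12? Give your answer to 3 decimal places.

98.930%

With x = fraction of C-12 (so C-13 is 1 − x):
12.000·x + 13.003·(1 − x) = 12.01073
(12.000 − 13.003)·x = 12.01073 − 13.003
x = -0.99227 / -1.003 = 0.98930 → 98.930% C-12, 1.070% C-13.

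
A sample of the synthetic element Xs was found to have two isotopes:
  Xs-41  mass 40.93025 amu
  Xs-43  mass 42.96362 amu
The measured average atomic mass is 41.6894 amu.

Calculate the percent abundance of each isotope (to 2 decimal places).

Let x be the fractional abundance of Xs-41; then Xs-43 has abundance 1 − x.
40.93025·x + 42.96362·(1 − x) = 41.6894
(40.93025 − 42.96362)·x = 41.6894 − 42.96362
x = -1.27422 / -2.03337 = 0.62665 → 62.67% Xs-41, 37.33% Xs-43.

Xs-41: 62.67%, Xs-43: 37.33%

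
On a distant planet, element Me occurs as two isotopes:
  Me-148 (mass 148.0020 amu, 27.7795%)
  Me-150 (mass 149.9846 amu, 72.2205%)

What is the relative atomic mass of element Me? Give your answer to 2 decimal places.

149.43 amu

Ar = Σ fᵢ·mᵢ = 0.277795 × 148.0020 + 0.722205 × 149.9846
= 41.11422 + 108.31963 = 149.43385 amu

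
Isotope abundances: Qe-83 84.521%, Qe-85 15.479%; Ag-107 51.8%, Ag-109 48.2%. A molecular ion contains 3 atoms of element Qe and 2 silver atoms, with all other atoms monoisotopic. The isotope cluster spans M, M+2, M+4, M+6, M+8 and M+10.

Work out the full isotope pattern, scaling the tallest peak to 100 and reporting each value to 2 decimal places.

41.49 : 100.00 : 82.51 : 27.76 : 4.09 : 0.22

Element Qe pattern (n=3): 0.60380107 : 0.33173661 : 0.06075355 : 0.00370876
Silver pattern (n=2): 0.268324 : 0.499352 : 0.232324
Convolve the two distributions (both contribute in 2-u steps):
  M: 0.60380107×0.268324 = 0.162014
  M+2: 0.60380107×0.499352 + 0.33173661×0.268324 = 0.390522
  M+4: 0.60380107×0.232324 + 0.33173661×0.499352 + 0.06075355×0.268324 = 0.322232
  M+6: 0.33173661×0.232324 + 0.06075355×0.499352 + 0.00370876×0.268324 = 0.108403
  M+8: 0.06075355×0.232324 + 0.00370876×0.499352 = 0.015966
  M+10: 0.00370876×0.232324 = 0.000862
Scale to base peak (0.390522) = 100: 41.49 : 100.00 : 82.51 : 27.76 : 4.09 : 0.22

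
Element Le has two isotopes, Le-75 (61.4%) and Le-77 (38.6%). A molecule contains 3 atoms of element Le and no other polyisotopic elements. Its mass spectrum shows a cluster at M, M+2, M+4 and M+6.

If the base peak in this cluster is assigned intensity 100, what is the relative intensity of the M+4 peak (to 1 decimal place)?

Binomial terms of (0.614 + 0.386)^3: M 0.2315, M+2 0.4366, M+4 0.2745, M+6 0.0575 → M+2 is the base peak.
P(M+2) = C(3,1) × 0.614^2 × 0.386^1 = 3 × 0.376996 × 0.3860 = 0.436561 (base)
P(M+4) = C(3,2) × 0.614^1 × 0.386^2 = 3 × 0.6140 × 0.148996 = 0.274451
Relative intensity = 0.274451 / 0.436561 × 100 = 62.9

62.9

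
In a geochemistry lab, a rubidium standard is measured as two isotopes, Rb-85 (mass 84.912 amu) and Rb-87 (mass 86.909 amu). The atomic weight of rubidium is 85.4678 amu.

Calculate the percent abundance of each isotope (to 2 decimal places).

Rb-85: 72.17%, Rb-87: 27.83%

With x = fraction of Rb-85 (so Rb-87 is 1 − x):
84.912·x + 86.909·(1 − x) = 85.4678
(84.912 − 86.909)·x = 85.4678 − 86.909
x = -1.4412 / -1.997 = 0.72168 → 72.17% Rb-85, 27.83% Rb-87.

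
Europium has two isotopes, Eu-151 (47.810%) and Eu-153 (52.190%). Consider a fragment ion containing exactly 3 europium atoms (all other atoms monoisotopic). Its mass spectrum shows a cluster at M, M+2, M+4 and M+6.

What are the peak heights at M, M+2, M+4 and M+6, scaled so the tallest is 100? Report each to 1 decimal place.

28.0 : 91.6 : 100.0 : 36.4

Expanding (0.47810 + 0.52190)^3:
P(M) = 0.47810^3 = 0.109284
P(M+2) = 3 × 0.47810^2 × 0.52190^1 = 0.357887
P(M+4) = 3 × 0.47810^1 × 0.52190^2 = 0.390674
P(M+6) = 0.52190^3 = 0.142155
The M+4 peak is largest (0.390674); scaling to 100 gives 28.0 : 91.6 : 100.0 : 36.4.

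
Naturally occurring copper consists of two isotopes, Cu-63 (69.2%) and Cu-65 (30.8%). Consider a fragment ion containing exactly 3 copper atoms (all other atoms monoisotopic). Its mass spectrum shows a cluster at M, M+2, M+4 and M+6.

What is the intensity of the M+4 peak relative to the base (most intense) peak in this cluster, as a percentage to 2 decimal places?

44.51%

(0.692 + 0.308)^3 gives M 0.3314, M+2 0.4425, M+4 0.1969, M+6 0.0292; the largest is M+2.
P(M+2) = C(3,1) × 0.692^2 × 0.308^1 = 3 × 0.478864 × 0.3080 = 0.442470 (base)
P(M+4) = C(3,2) × 0.692^1 × 0.308^2 = 3 × 0.6920 × 0.094864 = 0.196938
Relative intensity = 0.196938 / 0.442470 × 100 = 44.51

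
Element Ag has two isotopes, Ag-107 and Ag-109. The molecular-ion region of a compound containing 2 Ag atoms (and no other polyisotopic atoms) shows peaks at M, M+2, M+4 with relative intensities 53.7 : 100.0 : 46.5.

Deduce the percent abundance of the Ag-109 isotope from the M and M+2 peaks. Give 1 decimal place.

48.2%

Write p for the Ag-107 fraction. I(M+2)/I(M) = [C(2,1)·p^1·(1−p)] / p^2 = 2·(1−p)/p = 100.0/53.7 = 1.8622
(1−p)/p = 1.8622/2 = 0.9311  ⇒  p = 1/(1 + 0.9311) = 0.5178
Ag-107: 51.8%, Ag-109: 48.2%.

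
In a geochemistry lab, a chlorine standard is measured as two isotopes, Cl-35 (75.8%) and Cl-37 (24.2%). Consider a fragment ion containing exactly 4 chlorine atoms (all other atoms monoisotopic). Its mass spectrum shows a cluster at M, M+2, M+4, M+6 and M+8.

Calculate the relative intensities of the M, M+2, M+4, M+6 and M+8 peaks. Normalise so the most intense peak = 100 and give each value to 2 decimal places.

The 4 Cl atoms are independent, so intensities follow the terms of (0.758 + 0.242)^4.
P(M) = 0.758^4 = 0.330124
P(M+2) = 4 × 0.758^3 × 0.242^1 = 0.421583
P(M+4) = 6 × 0.758^2 × 0.242^2 = 0.201893
P(M+6) = 4 × 0.758^1 × 0.242^3 = 0.042971
P(M+8) = 0.242^4 = 0.003430
The M+2 peak is largest (0.421583); scaling to 100 gives 78.31 : 100.00 : 47.89 : 10.19 : 0.81.

78.31 : 100.00 : 47.89 : 10.19 : 0.81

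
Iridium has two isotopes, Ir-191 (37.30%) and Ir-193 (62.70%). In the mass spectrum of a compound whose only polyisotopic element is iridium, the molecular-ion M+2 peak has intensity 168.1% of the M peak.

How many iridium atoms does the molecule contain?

1

For n independent Ir atoms, I(M+2)/I(M) = n · (abundance Ir-193) / (abundance Ir-191) = n · 0.6270/0.3730.
n = 1.681 × 0.3730/0.6270 = 1.00 ≈ 1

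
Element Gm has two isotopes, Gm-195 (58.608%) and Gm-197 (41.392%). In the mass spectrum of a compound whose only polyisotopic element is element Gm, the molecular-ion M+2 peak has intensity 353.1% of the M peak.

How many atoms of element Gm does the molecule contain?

5

With n Gm atoms, P(M+2)/P(M) = C(n,1)·p^(n−1)q / p^n = n·q/p = n · 0.41392/0.58608.
n = 3.531 × 0.58608/0.41392 = 5.00 ≈ 5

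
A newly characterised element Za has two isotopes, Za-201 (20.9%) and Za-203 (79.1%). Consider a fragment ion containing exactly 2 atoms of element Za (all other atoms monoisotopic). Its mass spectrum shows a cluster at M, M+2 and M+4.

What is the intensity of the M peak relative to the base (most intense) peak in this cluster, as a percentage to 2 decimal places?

(0.209 + 0.791)^2 gives M 0.0437, M+2 0.3306, M+4 0.6257; the largest is M+4.
P(M+4) = C(2,2) × 0.209^0 × 0.791^2 = 1 × 1.0000 × 0.625681 = 0.625681 (base)
P(M) = C(2,0) × 0.209^2 × 0.791^0 = 1 × 0.043681 × 1.0000 = 0.043681
Relative intensity = 0.043681 / 0.625681 × 100 = 6.98

6.98%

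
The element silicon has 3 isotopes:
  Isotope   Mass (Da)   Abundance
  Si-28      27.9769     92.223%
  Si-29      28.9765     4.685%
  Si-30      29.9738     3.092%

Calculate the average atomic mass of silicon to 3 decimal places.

The abundance-weighted mean is 0.92223 × 27.9769 + 0.04685 × 28.9765 + 0.03092 × 29.9738
= 25.80114 + 1.35755 + 0.92679 = 28.08548 Da

28.085 Da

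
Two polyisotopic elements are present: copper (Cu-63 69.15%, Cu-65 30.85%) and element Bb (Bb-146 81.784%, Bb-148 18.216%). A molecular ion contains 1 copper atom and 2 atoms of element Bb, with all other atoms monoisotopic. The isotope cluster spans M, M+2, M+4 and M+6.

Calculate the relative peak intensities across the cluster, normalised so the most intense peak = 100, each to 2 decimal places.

100.00 : 89.16 : 24.83 : 2.21

Copper pattern (n=1): 0.6915 : 0.3085
Element Bb pattern (n=2): 0.66886227 : 0.29795547 : 0.03318227
Convolve the two distributions (both contribute in 2-u steps):
  M: 0.6915×0.66886227 = 0.462518
  M+2: 0.6915×0.29795547 + 0.3085×0.66886227 = 0.412380
  M+4: 0.6915×0.03318227 + 0.3085×0.29795547 = 0.114865
  M+6: 0.3085×0.03318227 = 0.010237
Scale to base peak (0.462518) = 100: 100.00 : 89.16 : 24.83 : 2.21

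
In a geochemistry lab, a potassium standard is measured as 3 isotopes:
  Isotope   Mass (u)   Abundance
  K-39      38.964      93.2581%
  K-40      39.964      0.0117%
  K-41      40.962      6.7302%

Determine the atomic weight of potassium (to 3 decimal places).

Average mass = Σ (abundance × isotope mass) = 0.932581 × 38.964 + 0.000117 × 39.964 + 0.067302 × 40.962
= 36.3371 + 0.0047 + 2.7568 = 39.0986 u

39.099 u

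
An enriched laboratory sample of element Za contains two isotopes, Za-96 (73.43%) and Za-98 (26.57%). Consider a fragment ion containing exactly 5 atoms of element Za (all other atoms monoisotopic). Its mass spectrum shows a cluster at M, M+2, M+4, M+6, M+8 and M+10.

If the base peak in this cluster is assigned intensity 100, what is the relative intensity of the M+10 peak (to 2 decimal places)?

Binomial terms of (0.7343 + 0.2657)^5: M 0.2135, M+2 0.3862, M+4 0.2795, M+6 0.1011, M+8 0.0183, M+10 0.0013 → M+2 is the base peak.
P(M+2) = C(5,1) × 0.7343^4 × 0.2657^1 = 5 × 0.29073285 × 0.2657 = 0.386239 (base)
P(M+10) = C(5,5) × 0.7343^0 × 0.2657^5 = 1 × 1.0000 × 0.00132421 = 0.001324
Relative intensity = 0.001324 / 0.386239 × 100 = 0.34

0.34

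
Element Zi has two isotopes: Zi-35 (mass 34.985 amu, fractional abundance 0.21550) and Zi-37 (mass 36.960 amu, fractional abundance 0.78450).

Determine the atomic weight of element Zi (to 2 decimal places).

36.53 amu

Weight each isotope mass by its fractional abundance: 0.21550 × 34.985 + 0.78450 × 36.960
= 7.5393 + 28.9951 = 36.5344 amu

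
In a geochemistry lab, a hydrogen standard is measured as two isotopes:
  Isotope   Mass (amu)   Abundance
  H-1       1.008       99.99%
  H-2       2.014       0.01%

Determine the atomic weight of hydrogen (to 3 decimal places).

Average mass = Σ (abundance × isotope mass) = 0.9999 × 1.008 + 0.0001 × 2.014
= 1.0079 + 0.0002 = 1.0081 amu

1.008 amu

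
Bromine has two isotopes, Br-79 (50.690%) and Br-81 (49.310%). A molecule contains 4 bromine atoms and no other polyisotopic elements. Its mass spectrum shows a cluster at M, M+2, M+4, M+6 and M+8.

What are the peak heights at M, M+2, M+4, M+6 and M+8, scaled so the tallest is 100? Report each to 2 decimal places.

The 4 Br atoms are independent, so intensities follow the terms of (0.50690 + 0.49310)^4.
P(M) = 0.50690^4 = 0.066022
P(M+2) = 4 × 0.50690^3 × 0.49310^1 = 0.256899
P(M+4) = 6 × 0.50690^2 × 0.49310^2 = 0.374857
P(M+6) = 4 × 0.50690^1 × 0.49310^3 = 0.243101
P(M+8) = 0.49310^4 = 0.059121
The M+4 peak is largest (0.374857); scaling to 100 gives 17.61 : 68.53 : 100.00 : 64.85 : 15.77.

17.61 : 68.53 : 100.00 : 64.85 : 15.77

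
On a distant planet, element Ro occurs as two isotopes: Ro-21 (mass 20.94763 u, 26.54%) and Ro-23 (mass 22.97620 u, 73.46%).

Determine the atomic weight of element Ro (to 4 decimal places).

Average mass = Σ (abundance × isotope mass) = 0.2654 × 20.94763 + 0.7346 × 22.97620
= 5.559501 + 16.878317 = 22.437818 u

22.4378 u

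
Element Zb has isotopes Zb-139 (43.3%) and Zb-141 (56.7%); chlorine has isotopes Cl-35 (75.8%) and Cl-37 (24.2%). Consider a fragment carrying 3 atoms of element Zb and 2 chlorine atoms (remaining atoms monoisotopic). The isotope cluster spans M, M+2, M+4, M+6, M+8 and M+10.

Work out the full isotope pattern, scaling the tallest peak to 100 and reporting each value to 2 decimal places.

Element Zb pattern (n=3): 0.08118274 : 0.31891879 : 0.41761421 : 0.18228426
Chlorine pattern (n=2): 0.574564 : 0.366872 : 0.058564
Convolve the two distributions (both contribute in 2-u steps):
  M: 0.08118274×0.574564 = 0.046645
  M+2: 0.08118274×0.366872 + 0.31891879×0.574564 = 0.213023
  M+4: 0.08118274×0.058564 + 0.31891879×0.366872 + 0.41761421×0.574564 = 0.361703
  M+6: 0.31891879×0.058564 + 0.41761421×0.366872 + 0.18228426×0.574564 = 0.276622
  M+8: 0.41761421×0.058564 + 0.18228426×0.366872 = 0.091332
  M+10: 0.18228426×0.058564 = 0.010675
Scale to base peak (0.361703) = 100: 12.90 : 58.89 : 100.00 : 76.48 : 25.25 : 2.95

12.90 : 58.89 : 100.00 : 76.48 : 25.25 : 2.95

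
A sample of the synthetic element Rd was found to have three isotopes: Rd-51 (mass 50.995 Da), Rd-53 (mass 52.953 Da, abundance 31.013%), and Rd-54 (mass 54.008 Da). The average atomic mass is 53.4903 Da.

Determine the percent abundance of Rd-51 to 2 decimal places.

Let x and y be the fractions of Rd-51 and Rd-54. Then x + y = 1 − 0.31013 = 0.68987 and 50.995x + 54.008y = 53.4903 − 0.31013×52.953 = 37.06798611.
Substituting: 50.995x + 54.008(0.68987 − x) = 37.06798611
(50.995 − 54.008)x = -0.19051285  ⇒  x = 0.06323, y = 0.62664
Rd-51: 6.32%, Rd-54: 62.66%.

6.32%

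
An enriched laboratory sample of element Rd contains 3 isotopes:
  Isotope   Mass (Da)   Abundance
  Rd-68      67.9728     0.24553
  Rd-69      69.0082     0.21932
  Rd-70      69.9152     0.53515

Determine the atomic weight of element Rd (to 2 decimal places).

Weight each isotope mass by its fractional abundance: 0.24553 × 67.9728 + 0.21932 × 69.0082 + 0.53515 × 69.9152
= 16.68936 + 15.13488 + 37.41512 = 69.23936 Da

69.24 Da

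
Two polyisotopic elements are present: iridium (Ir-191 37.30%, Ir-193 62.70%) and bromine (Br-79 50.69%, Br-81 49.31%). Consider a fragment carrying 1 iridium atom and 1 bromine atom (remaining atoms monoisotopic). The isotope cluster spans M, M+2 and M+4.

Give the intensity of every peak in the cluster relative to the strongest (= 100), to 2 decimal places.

37.68 : 100.00 : 61.62

Iridium pattern (n=1): 0.3730 : 0.6270
Bromine pattern (n=1): 0.5069 : 0.4931
Convolve the two distributions (both contribute in 2-u steps):
  M: 0.3730×0.5069 = 0.189074
  M+2: 0.3730×0.4931 + 0.6270×0.5069 = 0.501753
  M+4: 0.6270×0.4931 = 0.309174
Scale to base peak (0.501753) = 100: 37.68 : 100.00 : 61.62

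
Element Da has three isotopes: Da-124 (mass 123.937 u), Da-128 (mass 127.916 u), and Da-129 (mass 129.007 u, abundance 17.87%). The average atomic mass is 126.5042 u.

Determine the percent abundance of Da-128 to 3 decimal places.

Let x and y be the fractions of Da-124 and Da-128. Then x + y = 1 − 0.1787 = 0.8213 and 123.937x + 127.916y = 126.5042 − 0.1787×129.007 = 103.4506491.
Substituting: 123.937x + 127.916(0.8213 − x) = 103.4506491
(123.937 − 127.916)x = -1.6067617  ⇒  x = 0.40381, y = 0.41749
Da-124: 40.381%, Da-128: 41.749%.

41.749%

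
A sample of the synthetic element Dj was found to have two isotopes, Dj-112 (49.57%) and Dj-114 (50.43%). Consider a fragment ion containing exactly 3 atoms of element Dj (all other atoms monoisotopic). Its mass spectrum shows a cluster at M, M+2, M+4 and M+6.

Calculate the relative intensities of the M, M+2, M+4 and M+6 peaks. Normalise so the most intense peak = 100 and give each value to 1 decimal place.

32.2 : 98.3 : 100.0 : 33.9

The 3 Dj atoms are independent, so intensities follow the terms of (0.4957 + 0.5043)^3.
P(M) = 0.4957^3 = 0.121803
P(M+2) = 3 × 0.4957^2 × 0.5043^1 = 0.371748
P(M+4) = 3 × 0.4957^1 × 0.5043^2 = 0.378197
P(M+6) = 0.5043^3 = 0.128253
The M+4 peak is largest (0.378197); scaling to 100 gives 32.2 : 98.3 : 100.0 : 33.9.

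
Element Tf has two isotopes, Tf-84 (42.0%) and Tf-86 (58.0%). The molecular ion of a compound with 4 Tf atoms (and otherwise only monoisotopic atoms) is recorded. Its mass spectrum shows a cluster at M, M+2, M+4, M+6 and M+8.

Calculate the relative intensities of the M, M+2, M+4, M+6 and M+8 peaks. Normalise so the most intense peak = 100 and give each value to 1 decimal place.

Expanding (0.420 + 0.580)^4:
P(M) = 0.420^4 = 0.031117
P(M+2) = 4 × 0.420^3 × 0.580^1 = 0.171884
P(M+4) = 6 × 0.420^2 × 0.580^2 = 0.356046
P(M+6) = 4 × 0.420^1 × 0.580^3 = 0.327788
P(M+8) = 0.580^4 = 0.113165
The M+4 peak is largest (0.356046); scaling to 100 gives 8.7 : 48.3 : 100.0 : 92.1 : 31.8.

8.7 : 48.3 : 100.0 : 92.1 : 31.8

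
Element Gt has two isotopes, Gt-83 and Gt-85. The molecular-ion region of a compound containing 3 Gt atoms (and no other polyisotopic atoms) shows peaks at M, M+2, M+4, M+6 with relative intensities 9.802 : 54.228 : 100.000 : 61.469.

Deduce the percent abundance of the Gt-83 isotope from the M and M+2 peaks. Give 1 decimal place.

If p is the fraction of Gt that is Gt-83, then I(M+2)/I(M) = [C(3,1)·p^2·(1−p)] / p^3 = 3·(1−p)/p = 54.228/9.802 = 5.5323
(1−p)/p = 5.5323/3 = 1.8441  ⇒  p = 1/(1 + 1.8441) = 0.3516
Gt-83: 35.2%, Gt-85: 64.8%.

35.2%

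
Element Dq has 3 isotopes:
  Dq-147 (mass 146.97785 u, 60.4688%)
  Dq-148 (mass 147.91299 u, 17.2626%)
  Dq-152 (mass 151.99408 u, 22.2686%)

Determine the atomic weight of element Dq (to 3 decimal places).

148.256 u

Average mass = Σ (abundance × isotope mass) = 0.604688 × 146.97785 + 0.172626 × 147.91299 + 0.222686 × 151.99408
= 88.875742 + 25.533628 + 33.846954 = 148.256324 u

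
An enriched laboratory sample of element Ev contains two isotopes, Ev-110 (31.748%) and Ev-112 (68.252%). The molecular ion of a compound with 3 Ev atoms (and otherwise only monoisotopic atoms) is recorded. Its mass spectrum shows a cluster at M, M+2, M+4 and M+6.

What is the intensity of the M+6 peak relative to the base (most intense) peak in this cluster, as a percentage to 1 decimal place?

71.7%

Binomial terms of (0.31748 + 0.68252)^3: M 0.0320, M+2 0.2064, M+4 0.4437, M+6 0.3179 → M+4 is the base peak.
P(M+4) = C(3,2) × 0.31748^1 × 0.68252^2 = 3 × 0.31748 × 0.46583355 = 0.443679 (base)
P(M+6) = C(3,3) × 0.31748^0 × 0.68252^3 = 1 × 1.0000 × 0.31794071 = 0.317941
Relative intensity = 0.317941 / 0.443679 × 100 = 71.7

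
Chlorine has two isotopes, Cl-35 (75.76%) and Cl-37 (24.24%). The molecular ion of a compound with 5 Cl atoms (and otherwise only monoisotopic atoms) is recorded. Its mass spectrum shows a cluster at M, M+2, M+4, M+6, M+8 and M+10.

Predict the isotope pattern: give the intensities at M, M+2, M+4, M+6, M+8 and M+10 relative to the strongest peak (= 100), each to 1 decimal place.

Each Cl atom is independently Cl-35 (p = 0.7576) or Cl-37 (q = 0.2424); the cluster is the binomial expansion (p + q)^5.
P(M) = 0.7576^5 = 0.249574
P(M+2) = 5 × 0.7576^4 × 0.2424^1 = 0.399266
P(M+4) = 10 × 0.7576^3 × 0.2424^2 = 0.255497
P(M+6) = 10 × 0.7576^2 × 0.2424^3 = 0.081748
P(M+8) = 5 × 0.7576^1 × 0.2424^4 = 0.013078
P(M+10) = 0.2424^5 = 0.000837
The M+2 peak is largest (0.399266); scaling to 100 gives 62.5 : 100.0 : 64.0 : 20.5 : 3.3 : 0.2.

62.5 : 100.0 : 64.0 : 20.5 : 3.3 : 0.2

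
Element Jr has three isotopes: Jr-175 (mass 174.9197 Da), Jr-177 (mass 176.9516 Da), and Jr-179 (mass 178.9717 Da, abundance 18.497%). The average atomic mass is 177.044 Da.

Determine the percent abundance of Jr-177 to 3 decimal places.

67.661%

Let x and y be the fractions of Jr-175 and Jr-177. Then x + y = 1 − 0.18497 = 0.81503 and 174.9197x + 176.9516y = 177.044 − 0.18497×178.9717 = 143.939604651.
Substituting: 174.9197x + 176.9516(0.81503 − x) = 143.939604651
(174.9197 − 176.9516)x = -0.281257897  ⇒  x = 0.13842, y = 0.67661
Jr-175: 13.842%, Jr-177: 67.661%.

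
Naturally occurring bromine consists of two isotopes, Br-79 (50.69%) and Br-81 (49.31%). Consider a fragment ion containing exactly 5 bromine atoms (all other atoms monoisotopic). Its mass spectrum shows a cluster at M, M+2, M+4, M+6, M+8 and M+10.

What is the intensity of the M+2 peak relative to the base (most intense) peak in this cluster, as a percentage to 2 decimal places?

(0.5069 + 0.4931)^5 gives M 0.0335, M+2 0.1628, M+4 0.3167, M+6 0.3081, M+8 0.1498, M+10 0.0292; the largest is M+4.
P(M+4) = C(5,2) × 0.5069^3 × 0.4931^2 = 10 × 0.13024674 × 0.24314761 = 0.316692 (base)
P(M+2) = C(5,1) × 0.5069^4 × 0.4931^1 = 5 × 0.06602207 × 0.4931 = 0.162777
Relative intensity = 0.162777 / 0.316692 × 100 = 51.40

51.40%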